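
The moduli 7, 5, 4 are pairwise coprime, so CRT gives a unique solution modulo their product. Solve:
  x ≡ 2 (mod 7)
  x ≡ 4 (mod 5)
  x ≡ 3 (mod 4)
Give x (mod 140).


Moduli 7, 5, 4 are pairwise coprime; by CRT there is a unique solution modulo M = 7 · 5 · 4 = 140.
Solve pairwise, accumulating the modulus:
  Start with x ≡ 2 (mod 7).
  Combine with x ≡ 4 (mod 5): since gcd(7, 5) = 1, we get a unique residue mod 35.
    Write x = 2 + 7·t and substitute into x ≡ 4 (mod 5): 7·t ≡ 4 − 2 = 2 (mod 5).
    Reduce coefficients mod 5: 2·t ≡ 2 (mod 5).
    The inverse of 2 mod 5 is 3 (since 2·3 = 6 = 1·5 + 1), so t ≡ 3·2 = 6 ≡ 1 (mod 5).
    Then x = 2 + 7·1 = 9, valid modulo lcm(7, 5) = 35: x ≡ 9 (mod 35).
  Combine with x ≡ 3 (mod 4): since gcd(35, 4) = 1, we get a unique residue mod 140.
    Write x = 9 + 35·t and substitute into x ≡ 3 (mod 4): 35·t ≡ 3 − 9 = -6 (mod 4).
    Reduce coefficients mod 4: 3·t ≡ 2 (mod 4).
    The inverse of 3 mod 4 is 3 (since 3·3 = 9 = 2·4 + 1), so t ≡ 3·2 = 6 ≡ 2 (mod 4).
    Then x = 9 + 35·2 = 79, valid modulo lcm(35, 4) = 140: x ≡ 79 (mod 140).
Verify: 79 mod 7 = 2 ✓, 79 mod 5 = 4 ✓, 79 mod 4 = 3 ✓.

x ≡ 79 (mod 140).


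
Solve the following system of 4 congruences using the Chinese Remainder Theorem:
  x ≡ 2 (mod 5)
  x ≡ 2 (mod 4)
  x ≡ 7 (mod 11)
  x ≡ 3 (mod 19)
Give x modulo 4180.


Product of moduli M = 5 · 4 · 11 · 19 = 4180.
Merge one congruence at a time:
  Start: x ≡ 2 (mod 5).
  Combine with x ≡ 2 (mod 4); new modulus lcm = 20.
    Write x = 2 + 5·t and substitute into x ≡ 2 (mod 4): 5·t ≡ 2 − 2 = 0 (mod 4).
    Reduce coefficients mod 4: 1·t ≡ 0 (mod 4).
    So t ≡ 0 (mod 4).
    Then x = 2 + 5·0 = 2, valid modulo lcm(5, 4) = 20: x ≡ 2 (mod 20).
  Combine with x ≡ 7 (mod 11); new modulus lcm = 220.
    Write x = 2 + 20·t and substitute into x ≡ 7 (mod 11): 20·t ≡ 7 − 2 = 5 (mod 11).
    Reduce coefficients mod 11: 9·t ≡ 5 (mod 11).
    The inverse of 9 mod 11 is 5 (since 9·5 = 45 = 4·11 + 1), so t ≡ 5·5 = 25 ≡ 3 (mod 11).
    Then x = 2 + 20·3 = 62, valid modulo lcm(20, 11) = 220: x ≡ 62 (mod 220).
  Combine with x ≡ 3 (mod 19); new modulus lcm = 4180.
    Write x = 62 + 220·t and substitute into x ≡ 3 (mod 19): 220·t ≡ 3 − 62 = -59 (mod 19).
    Reduce coefficients mod 19: 11·t ≡ 17 (mod 19).
    The inverse of 11 mod 19 is 7 (since 11·7 = 77 = 4·19 + 1), so t ≡ 7·17 = 119 ≡ 5 (mod 19).
    Then x = 62 + 220·5 = 1162, valid modulo lcm(220, 19) = 4180: x ≡ 1162 (mod 4180).
Verify against each original: 1162 mod 5 = 2, 1162 mod 4 = 2, 1162 mod 11 = 7, 1162 mod 19 = 3.

x ≡ 1162 (mod 4180).


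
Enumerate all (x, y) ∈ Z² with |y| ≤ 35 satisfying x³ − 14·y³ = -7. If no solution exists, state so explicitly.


The equation is x³ - 14y³ = -7. For fixed y, x³ = 14·y³ − 7, so a solution requires the RHS to be a perfect cube.
Strategy: iterate y from -35 to 35, compute RHS = 14·y³ − 7, and check whether it is a (positive or negative) perfect cube.
Check small values of y:
  y = 0: RHS = -7 is not a perfect cube.
  y = 1: RHS = 7 is not a perfect cube.
  y = -1: RHS = -21 is not a perfect cube.
  y = 2: RHS = 105 is not a perfect cube.
  y = -2: RHS = -119 is not a perfect cube.
  y = 3: RHS = 371 is not a perfect cube.
  y = -3: RHS = -385 is not a perfect cube.
Continuing the search up to |y| = 35 finds no solutions either.
No (x, y) in the scanned range satisfies the equation.

No integer solutions with |y| ≤ 35.


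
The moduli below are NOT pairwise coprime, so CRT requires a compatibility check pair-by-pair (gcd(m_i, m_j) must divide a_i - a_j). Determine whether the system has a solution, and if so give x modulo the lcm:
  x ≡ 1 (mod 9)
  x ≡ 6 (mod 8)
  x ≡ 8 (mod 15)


Moduli 9, 8, 15 are not pairwise coprime, so CRT works modulo lcm(m_i) when all pairwise compatibility conditions hold.
Pairwise compatibility: gcd(m_i, m_j) must divide a_i - a_j for every pair.
Merge one congruence at a time:
  Start: x ≡ 1 (mod 9).
  Combine with x ≡ 6 (mod 8): gcd(9, 8) = 1; 6 - 1 = 5, which IS divisible by 1, so compatible.
    Write x = 1 + 9·t and substitute into x ≡ 6 (mod 8): 9·t ≡ 6 − 1 = 5 (mod 8).
    Reduce coefficients mod 8: 1·t ≡ 5 (mod 8).
    So t ≡ 5 (mod 8).
    Then x = 1 + 9·5 = 46, valid modulo lcm(9, 8) = 72: x ≡ 46 (mod 72).
  Combine with x ≡ 8 (mod 15): gcd(72, 15) = 3, and 8 - 46 = -38 is NOT divisible by 3.
    ⇒ system is inconsistent (no integer solution).

No solution (the system is inconsistent).


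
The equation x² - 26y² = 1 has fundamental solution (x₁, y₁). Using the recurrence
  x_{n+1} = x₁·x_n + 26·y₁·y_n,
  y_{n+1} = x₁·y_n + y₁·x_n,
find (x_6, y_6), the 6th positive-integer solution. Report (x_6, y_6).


Step 1: Find the fundamental solution (x₁, y₁) of x² - 26y² = 1.
  Expand √26 as a continued fraction. a₀ = ⌊√26⌋ = 5; iterate m_{k+1} = d_k·a_k − m_k, d_{k+1} = (26 − m_{k+1}²)/d_k, a_{k+1} = ⌊(a₀ + m_{k+1})/d_{k+1}⌋ (starting m₀ = 0, d₀ = 1), with convergents p_k = a_k·p_{k-1} + p_{k-2}, q_k = a_k·q_{k-1} + q_{k-2} (p₋₁ = 1, q₋₁ = 0):
  k = 0: a₀ = 5; p₀/q₀ = 5/1; p₀² − 26·q₀² = 25 − 26 = -1.
  k = 1: m = 5, d = 1, a = ⌊(5 + 5)/1⌋ = 10; p/q = (10·5 + 1)/(10·1 + 0) = 51/10; p² − 26·q² = 2601 − 2600 = 1.
  The first convergent with p² − 26·q² = 1 gives the fundamental solution (x₁, y₁) = (51, 10).
Step 2: Apply the recurrence (x_{n+1}, y_{n+1}) = (x₁x_n + 26y₁y_n, x₁y_n + y₁x_n) repeatedly.
  From (x_1, y_1) = (51, 10): x_2 = 51·51 + 26·10·10 = 5201; y_2 = 51·10 + 10·51 = 1020.
  From (x_2, y_2) = (5201, 1020): x_3 = 51·5201 + 26·10·1020 = 530451; y_3 = 51·1020 + 10·5201 = 104030.
  From (x_3, y_3) = (530451, 104030): x_4 = 51·530451 + 26·10·104030 = 54100801; y_4 = 51·104030 + 10·530451 = 10610040.
  From (x_4, y_4) = (54100801, 10610040): x_5 = 51·54100801 + 26·10·10610040 = 5517751251; y_5 = 51·10610040 + 10·54100801 = 1082120050.
  From (x_5, y_5) = (5517751251, 1082120050): x_6 = 51·5517751251 + 26·10·1082120050 = 562756526801; y_6 = 51·1082120050 + 10·5517751251 = 110365635060.
Step 3: Verify x_6² - 26·y_6² = 316694908457124631293601 - 316694908457124631293600 = 1 (should be 1). ✓

(x_1, y_1) = (51, 10); (x_6, y_6) = (562756526801, 110365635060).


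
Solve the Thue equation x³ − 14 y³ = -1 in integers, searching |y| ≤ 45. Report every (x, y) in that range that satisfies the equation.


The equation is x³ - 14y³ = -1. For fixed y, x³ = 14·y³ − 1, so a solution requires the RHS to be a perfect cube.
Strategy: iterate y from -45 to 45, compute RHS = 14·y³ − 1, and check whether it is a (positive or negative) perfect cube.
Check small values of y:
  y = 0: RHS = -1 = (-1)³ ⇒ x = -1 works.
  y = 1: RHS = 13 is not a perfect cube.
  y = -1: RHS = -15 is not a perfect cube.
  y = 2: RHS = 111 is not a perfect cube.
  y = -2: RHS = -113 is not a perfect cube.
  y = 3: RHS = 377 is not a perfect cube.
  y = -3: RHS = -379 is not a perfect cube.
Continuing the search up to |y| = 45 finds no further solutions beyond those listed.
Collected solutions: (-1, 0).

Solutions (with |y| ≤ 45): (-1, 0).


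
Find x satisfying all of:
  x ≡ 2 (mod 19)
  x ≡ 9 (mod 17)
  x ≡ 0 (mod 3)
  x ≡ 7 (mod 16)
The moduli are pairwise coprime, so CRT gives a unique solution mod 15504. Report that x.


Product of moduli M = 19 · 17 · 3 · 16 = 15504.
Merge one congruence at a time:
  Start: x ≡ 2 (mod 19).
  Combine with x ≡ 9 (mod 17); new modulus lcm = 323.
    Write x = 2 + 19·t and substitute into x ≡ 9 (mod 17): 19·t ≡ 9 − 2 = 7 (mod 17).
    Reduce coefficients mod 17: 2·t ≡ 7 (mod 17).
    The inverse of 2 mod 17 is 9 (since 2·9 = 18 = 1·17 + 1), so t ≡ 9·7 = 63 ≡ 12 (mod 17).
    Then x = 2 + 19·12 = 230, valid modulo lcm(19, 17) = 323: x ≡ 230 (mod 323).
  Combine with x ≡ 0 (mod 3); new modulus lcm = 969.
    Write x = 230 + 323·t and substitute into x ≡ 0 (mod 3): 323·t ≡ 0 − 230 = -230 (mod 3).
    Reduce coefficients mod 3: 2·t ≡ 1 (mod 3).
    The inverse of 2 mod 3 is 2 (since 2·2 = 4 = 1·3 + 1), so t ≡ 2·1 = 2 ≡ 2 (mod 3).
    Then x = 230 + 323·2 = 876, valid modulo lcm(323, 3) = 969: x ≡ 876 (mod 969).
  Combine with x ≡ 7 (mod 16); new modulus lcm = 15504.
    Write x = 876 + 969·t and substitute into x ≡ 7 (mod 16): 969·t ≡ 7 − 876 = -869 (mod 16).
    Reduce coefficients mod 16: 9·t ≡ 11 (mod 16).
    The inverse of 9 mod 16 is 9 (since 9·9 = 81 = 5·16 + 1), so t ≡ 9·11 = 99 ≡ 3 (mod 16).
    Then x = 876 + 969·3 = 3783, valid modulo lcm(969, 16) = 15504: x ≡ 3783 (mod 15504).
Verify against each original: 3783 mod 19 = 2, 3783 mod 17 = 9, 3783 mod 3 = 0, 3783 mod 16 = 7.

x ≡ 3783 (mod 15504).


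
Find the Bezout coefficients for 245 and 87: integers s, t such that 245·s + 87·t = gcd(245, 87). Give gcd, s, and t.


Euclidean algorithm on (245, 87) — divide until remainder is 0:
  245 = 2 · 87 + 71
  87 = 1 · 71 + 16
  71 = 4 · 16 + 7
  16 = 2 · 7 + 2
  7 = 3 · 2 + 1
  2 = 2 · 1 + 0
gcd(245, 87) = 1.
Track Bezout coefficients alongside the remainders: start with r₀ = 245 = a·1 + b·0 (s = 1, t = 0) and r₁ = 87 = a·0 + b·1 (s = 0, t = 1); each new remainder r_{k+1} = r_{k-1} − q_k·r_k inherits s_{k+1} = s_{k-1} − q_k·s_k, t_{k+1} = t_{k-1} − q_k·t_k, so r_k = a·s_k + b·t_k at every step:
  q = 2: r = 71, s = 1 − 2·0 = 1, t = 0 − 2·1 = -2  (check: 245·1 + 87·(-2) = 71)
  q = 1: r = 16, s = 0 − 1·1 = -1, t = 1 − 1·(-2) = 3  (check: 245·(-1) + 87·3 = 16)
  q = 4: r = 7, s = 1 − 4·(-1) = 5, t = -2 − 4·3 = -14  (check: 245·5 + 87·(-14) = 7)
  q = 2: r = 2, s = -1 − 2·5 = -11, t = 3 − 2·(-14) = 31  (check: 245·(-11) + 87·31 = 2)
  q = 3: r = 1, s = 5 − 3·(-11) = 38, t = -14 − 3·31 = -107  (check: 245·38 + 87·(-107) = 1)
The row with r = 1 (the gcd) gives the Bezout coefficients s = 38, t = -107.
Result: 245 · (38) + 87 · (-107) = 1.

gcd(245, 87) = 1; s = 38, t = -107 (check: 245·38 + 87·(-107) = 1).


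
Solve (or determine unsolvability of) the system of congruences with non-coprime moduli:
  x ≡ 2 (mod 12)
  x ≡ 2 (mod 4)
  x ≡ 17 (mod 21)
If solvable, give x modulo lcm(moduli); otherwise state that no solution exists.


Moduli 12, 4, 21 are not pairwise coprime, so CRT works modulo lcm(m_i) when all pairwise compatibility conditions hold.
Pairwise compatibility: gcd(m_i, m_j) must divide a_i - a_j for every pair.
Merge one congruence at a time:
  Start: x ≡ 2 (mod 12).
  Combine with x ≡ 2 (mod 4): gcd(12, 4) = 4; 2 - 2 = 0, which IS divisible by 4, so compatible.
    Write x = 2 + 12·t and substitute into x ≡ 2 (mod 4): 12·t ≡ 2 − 2 = 0 (mod 4).
    Divide the congruence (and modulus) by g = 4: 3·t ≡ 0 (mod 1).
    Modulo 1 every t works; take t = 0.
    Then x = 2 + 12·0 = 2, valid modulo lcm(12, 4) = 12: x ≡ 2 (mod 12).
  Combine with x ≡ 17 (mod 21): gcd(12, 21) = 3; 17 - 2 = 15, which IS divisible by 3, so compatible.
    Write x = 2 + 12·t and substitute into x ≡ 17 (mod 21): 12·t ≡ 17 − 2 = 15 (mod 21).
    Divide the congruence (and modulus) by g = 3: 4·t ≡ 5 (mod 7).
    The inverse of 4 mod 7 is 2 (since 4·2 = 8 = 1·7 + 1), so t ≡ 2·5 = 10 ≡ 3 (mod 7).
    Then x = 2 + 12·3 = 38, valid modulo lcm(12, 21) = 84: x ≡ 38 (mod 84).
Verify: 38 mod 12 = 2, 38 mod 4 = 2, 38 mod 21 = 17.

x ≡ 38 (mod 84).


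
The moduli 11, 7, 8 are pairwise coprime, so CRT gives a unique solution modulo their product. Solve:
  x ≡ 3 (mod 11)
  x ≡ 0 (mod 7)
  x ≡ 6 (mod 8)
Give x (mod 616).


Moduli 11, 7, 8 are pairwise coprime; by CRT there is a unique solution modulo M = 11 · 7 · 8 = 616.
Solve pairwise, accumulating the modulus:
  Start with x ≡ 3 (mod 11).
  Combine with x ≡ 0 (mod 7): since gcd(11, 7) = 1, we get a unique residue mod 77.
    Write x = 3 + 11·t and substitute into x ≡ 0 (mod 7): 11·t ≡ 0 − 3 = -3 (mod 7).
    Reduce coefficients mod 7: 4·t ≡ 4 (mod 7).
    The inverse of 4 mod 7 is 2 (since 4·2 = 8 = 1·7 + 1), so t ≡ 2·4 = 8 ≡ 1 (mod 7).
    Then x = 3 + 11·1 = 14, valid modulo lcm(11, 7) = 77: x ≡ 14 (mod 77).
  Combine with x ≡ 6 (mod 8): since gcd(77, 8) = 1, we get a unique residue mod 616.
    Write x = 14 + 77·t and substitute into x ≡ 6 (mod 8): 77·t ≡ 6 − 14 = -8 (mod 8).
    Reduce coefficients mod 8: 5·t ≡ 0 (mod 8).
    The inverse of 5 mod 8 is 5 (since 5·5 = 25 = 3·8 + 1), so t ≡ 5·0 = 0 ≡ 0 (mod 8).
    Then x = 14 + 77·0 = 14, valid modulo lcm(77, 8) = 616: x ≡ 14 (mod 616).
Verify: 14 mod 11 = 3 ✓, 14 mod 7 = 0 ✓, 14 mod 8 = 6 ✓.

x ≡ 14 (mod 616).


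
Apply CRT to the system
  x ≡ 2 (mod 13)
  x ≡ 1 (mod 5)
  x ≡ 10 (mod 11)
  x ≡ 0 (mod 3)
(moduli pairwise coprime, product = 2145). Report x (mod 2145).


Product of moduli M = 13 · 5 · 11 · 3 = 2145.
Merge one congruence at a time:
  Start: x ≡ 2 (mod 13).
  Combine with x ≡ 1 (mod 5); new modulus lcm = 65.
    Write x = 2 + 13·t and substitute into x ≡ 1 (mod 5): 13·t ≡ 1 − 2 = -1 (mod 5).
    Reduce coefficients mod 5: 3·t ≡ 4 (mod 5).
    The inverse of 3 mod 5 is 2 (since 3·2 = 6 = 1·5 + 1), so t ≡ 2·4 = 8 ≡ 3 (mod 5).
    Then x = 2 + 13·3 = 41, valid modulo lcm(13, 5) = 65: x ≡ 41 (mod 65).
  Combine with x ≡ 10 (mod 11); new modulus lcm = 715.
    Write x = 41 + 65·t and substitute into x ≡ 10 (mod 11): 65·t ≡ 10 − 41 = -31 (mod 11).
    Reduce coefficients mod 11: 10·t ≡ 2 (mod 11).
    The inverse of 10 mod 11 is 10 (since 10·10 = 100 = 9·11 + 1), so t ≡ 10·2 = 20 ≡ 9 (mod 11).
    Then x = 41 + 65·9 = 626, valid modulo lcm(65, 11) = 715: x ≡ 626 (mod 715).
  Combine with x ≡ 0 (mod 3); new modulus lcm = 2145.
    Write x = 626 + 715·t and substitute into x ≡ 0 (mod 3): 715·t ≡ 0 − 626 = -626 (mod 3).
    Reduce coefficients mod 3: 1·t ≡ 1 (mod 3).
    So t ≡ 1 (mod 3).
    Then x = 626 + 715·1 = 1341, valid modulo lcm(715, 3) = 2145: x ≡ 1341 (mod 2145).
Verify against each original: 1341 mod 13 = 2, 1341 mod 5 = 1, 1341 mod 11 = 10, 1341 mod 3 = 0.

x ≡ 1341 (mod 2145).


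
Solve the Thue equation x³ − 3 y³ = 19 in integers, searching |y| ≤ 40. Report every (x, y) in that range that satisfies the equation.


The equation is x³ - 3y³ = 19. For fixed y, x³ = 3·y³ + 19, so a solution requires the RHS to be a perfect cube.
Strategy: iterate y from -40 to 40, compute RHS = 3·y³ + 19, and check whether it is a (positive or negative) perfect cube.
Check small values of y:
  y = 0: RHS = 19 is not a perfect cube.
  y = 1: RHS = 22 is not a perfect cube.
  y = -1: RHS = 16 is not a perfect cube.
  y = 2: RHS = 43 is not a perfect cube.
  y = -2: RHS = -5 is not a perfect cube.
  y = 3: RHS = 100 is not a perfect cube.
  y = -3: RHS = -62 is not a perfect cube.
Continuing the search up to |y| = 40 finds no solutions either.
No (x, y) in the scanned range satisfies the equation.

No integer solutions with |y| ≤ 40.


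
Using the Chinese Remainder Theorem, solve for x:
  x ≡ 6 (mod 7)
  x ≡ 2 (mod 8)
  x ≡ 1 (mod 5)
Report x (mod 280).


Moduli 7, 8, 5 are pairwise coprime; by CRT there is a unique solution modulo M = 7 · 8 · 5 = 280.
Solve pairwise, accumulating the modulus:
  Start with x ≡ 6 (mod 7).
  Combine with x ≡ 2 (mod 8): since gcd(7, 8) = 1, we get a unique residue mod 56.
    Write x = 6 + 7·t and substitute into x ≡ 2 (mod 8): 7·t ≡ 2 − 6 = -4 (mod 8).
    Reduce coefficients mod 8: 7·t ≡ 4 (mod 8).
    The inverse of 7 mod 8 is 7 (since 7·7 = 49 = 6·8 + 1), so t ≡ 7·4 = 28 ≡ 4 (mod 8).
    Then x = 6 + 7·4 = 34, valid modulo lcm(7, 8) = 56: x ≡ 34 (mod 56).
  Combine with x ≡ 1 (mod 5): since gcd(56, 5) = 1, we get a unique residue mod 280.
    Write x = 34 + 56·t and substitute into x ≡ 1 (mod 5): 56·t ≡ 1 − 34 = -33 (mod 5).
    Reduce coefficients mod 5: 1·t ≡ 2 (mod 5).
    So t ≡ 2 (mod 5).
    Then x = 34 + 56·2 = 146, valid modulo lcm(56, 5) = 280: x ≡ 146 (mod 280).
Verify: 146 mod 7 = 6 ✓, 146 mod 8 = 2 ✓, 146 mod 5 = 1 ✓.

x ≡ 146 (mod 280).


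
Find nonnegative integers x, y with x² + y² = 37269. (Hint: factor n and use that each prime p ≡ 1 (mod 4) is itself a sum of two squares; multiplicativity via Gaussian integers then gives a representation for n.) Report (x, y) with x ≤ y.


Step 1: Factor n = 37269 = 3^2 · 41 · 101.
Step 2: Check the mod-4 condition on each prime factor: 3 ≡ 3 (mod 4), exponent 2 (must be even); 41 ≡ 1 (mod 4), exponent 1; 101 ≡ 1 (mod 4), exponent 1.
All primes ≡ 3 (mod 4) appear to even exponent (or don't appear), so by the two-squares theorem n IS expressible as a sum of two squares.
Step 3: Build a representation. Group n = k² · m with k = 3 and m = 41 · 101 = 4141 (a product of primes ≡ 1 (mod 4)); a representation of m scales to one of n via (k·x)² + (k·y)² = k²(x² + y²). Each prime p ≡ 1 (mod 4) is itself a sum of two squares; find a² by testing p − a² for a perfect square:
  41: 41 − 1² = 40, 41 − 2² = 37, 41 − 3² = 32, 41 − 4² = 25 = 5² ⇒ 41 = 4² + 5².
  101: 101 − 1² = 100 = 10² ⇒ 101 = 1² + 10².
  Combine using the Brahmagupta–Fibonacci identity (a² + b²)(c² + d²) = (ac − bd)² + (ad + bc)² = (ac + bd)² + (ad − bc)²:
  41 · 101 = 4141: from (4² + 5²)(1² + 10²), take (4·1 − 5·10, 4·10 + 5·1) = (4 − 50, 40 + 5) = (-46, 45); dropping signs (only squares matter) gives (46, 45); check 46² + 45² = 2116 + 2025 = 4141 ✓.
  Scale by k = 3: (3·46, 3·45) = (138, 135).
Step 4: Order so x ≤ y and verify: 135² + 138² = 18225 + 19044 = 37269 = n. ✓

n = 37269 = 135² + 138² (one valid representation with x ≤ y).


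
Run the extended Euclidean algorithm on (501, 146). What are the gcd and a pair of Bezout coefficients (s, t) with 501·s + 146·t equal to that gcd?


Euclidean algorithm on (501, 146) — divide until remainder is 0:
  501 = 3 · 146 + 63
  146 = 2 · 63 + 20
  63 = 3 · 20 + 3
  20 = 6 · 3 + 2
  3 = 1 · 2 + 1
  2 = 2 · 1 + 0
gcd(501, 146) = 1.
Track Bezout coefficients alongside the remainders: start with r₀ = 501 = a·1 + b·0 (s = 1, t = 0) and r₁ = 146 = a·0 + b·1 (s = 0, t = 1); each new remainder r_{k+1} = r_{k-1} − q_k·r_k inherits s_{k+1} = s_{k-1} − q_k·s_k, t_{k+1} = t_{k-1} − q_k·t_k, so r_k = a·s_k + b·t_k at every step:
  q = 3: r = 63, s = 1 − 3·0 = 1, t = 0 − 3·1 = -3  (check: 501·1 + 146·(-3) = 63)
  q = 2: r = 20, s = 0 − 2·1 = -2, t = 1 − 2·(-3) = 7  (check: 501·(-2) + 146·7 = 20)
  q = 3: r = 3, s = 1 − 3·(-2) = 7, t = -3 − 3·7 = -24  (check: 501·7 + 146·(-24) = 3)
  q = 6: r = 2, s = -2 − 6·7 = -44, t = 7 − 6·(-24) = 151  (check: 501·(-44) + 146·151 = 2)
  q = 1: r = 1, s = 7 − 1·(-44) = 51, t = -24 − 1·151 = -175  (check: 501·51 + 146·(-175) = 1)
The row with r = 1 (the gcd) gives the Bezout coefficients s = 51, t = -175.
Result: 501 · (51) + 146 · (-175) = 1.

gcd(501, 146) = 1; s = 51, t = -175 (check: 501·51 + 146·(-175) = 1).


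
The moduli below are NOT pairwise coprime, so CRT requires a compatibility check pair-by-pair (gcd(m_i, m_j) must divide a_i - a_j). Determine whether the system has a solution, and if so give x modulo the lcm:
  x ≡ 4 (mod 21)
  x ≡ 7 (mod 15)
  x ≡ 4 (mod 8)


Moduli 21, 15, 8 are not pairwise coprime, so CRT works modulo lcm(m_i) when all pairwise compatibility conditions hold.
Pairwise compatibility: gcd(m_i, m_j) must divide a_i - a_j for every pair.
Merge one congruence at a time:
  Start: x ≡ 4 (mod 21).
  Combine with x ≡ 7 (mod 15): gcd(21, 15) = 3; 7 - 4 = 3, which IS divisible by 3, so compatible.
    Write x = 4 + 21·t and substitute into x ≡ 7 (mod 15): 21·t ≡ 7 − 4 = 3 (mod 15).
    Divide the congruence (and modulus) by g = 3: 7·t ≡ 1 (mod 5).
    Reduce coefficients mod 5: 2·t ≡ 1 (mod 5).
    The inverse of 2 mod 5 is 3 (since 2·3 = 6 = 1·5 + 1), so t ≡ 3·1 = 3 ≡ 3 (mod 5).
    Then x = 4 + 21·3 = 67, valid modulo lcm(21, 15) = 105: x ≡ 67 (mod 105).
  Combine with x ≡ 4 (mod 8): gcd(105, 8) = 1; 4 - 67 = -63, which IS divisible by 1, so compatible.
    Write x = 67 + 105·t and substitute into x ≡ 4 (mod 8): 105·t ≡ 4 − 67 = -63 (mod 8).
    Reduce coefficients mod 8: 1·t ≡ 1 (mod 8).
    So t ≡ 1 (mod 8).
    Then x = 67 + 105·1 = 172, valid modulo lcm(105, 8) = 840: x ≡ 172 (mod 840).
Verify: 172 mod 21 = 4, 172 mod 15 = 7, 172 mod 8 = 4.

x ≡ 172 (mod 840).


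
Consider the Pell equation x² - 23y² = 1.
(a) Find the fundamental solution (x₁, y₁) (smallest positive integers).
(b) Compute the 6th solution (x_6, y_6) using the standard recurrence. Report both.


Step 1: Find the fundamental solution (x₁, y₁) of x² - 23y² = 1.
  Expand √23 as a continued fraction. a₀ = ⌊√23⌋ = 4; iterate m_{k+1} = d_k·a_k − m_k, d_{k+1} = (23 − m_{k+1}²)/d_k, a_{k+1} = ⌊(a₀ + m_{k+1})/d_{k+1}⌋ (starting m₀ = 0, d₀ = 1), with convergents p_k = a_k·p_{k-1} + p_{k-2}, q_k = a_k·q_{k-1} + q_{k-2} (p₋₁ = 1, q₋₁ = 0):
  k = 0: a₀ = 4; p₀/q₀ = 4/1; p₀² − 23·q₀² = 16 − 23 = -7.
  k = 1: m = 4, d = 7, a = ⌊(4 + 4)/7⌋ = 1; p/q = (1·4 + 1)/(1·1 + 0) = 5/1; p² − 23·q² = 25 − 23 = 2.
  k = 2: m = 3, d = 2, a = ⌊(4 + 3)/2⌋ = 3; p/q = (3·5 + 4)/(3·1 + 1) = 19/4; p² − 23·q² = 361 − 368 = -7.
  k = 3: m = 3, d = 7, a = ⌊(4 + 3)/7⌋ = 1; p/q = (1·19 + 5)/(1·4 + 1) = 24/5; p² − 23·q² = 576 − 575 = 1.
  The first convergent with p² − 23·q² = 1 gives the fundamental solution (x₁, y₁) = (24, 5).
Step 2: Apply the recurrence (x_{n+1}, y_{n+1}) = (x₁x_n + 23y₁y_n, x₁y_n + y₁x_n) repeatedly.
  From (x_1, y_1) = (24, 5): x_2 = 24·24 + 23·5·5 = 1151; y_2 = 24·5 + 5·24 = 240.
  From (x_2, y_2) = (1151, 240): x_3 = 24·1151 + 23·5·240 = 55224; y_3 = 24·240 + 5·1151 = 11515.
  From (x_3, y_3) = (55224, 11515): x_4 = 24·55224 + 23·5·11515 = 2649601; y_4 = 24·11515 + 5·55224 = 552480.
  From (x_4, y_4) = (2649601, 552480): x_5 = 24·2649601 + 23·5·552480 = 127125624; y_5 = 24·552480 + 5·2649601 = 26507525.
  From (x_5, y_5) = (127125624, 26507525): x_6 = 24·127125624 + 23·5·26507525 = 6099380351; y_6 = 24·26507525 + 5·127125624 = 1271808720.
Step 3: Verify x_6² - 23·y_6² = 37202440666164883201 - 37202440666164883200 = 1 (should be 1). ✓

(x_1, y_1) = (24, 5); (x_6, y_6) = (6099380351, 1271808720).


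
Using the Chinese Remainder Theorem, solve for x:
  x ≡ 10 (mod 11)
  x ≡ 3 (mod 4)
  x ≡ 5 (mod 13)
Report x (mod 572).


Moduli 11, 4, 13 are pairwise coprime; by CRT there is a unique solution modulo M = 11 · 4 · 13 = 572.
Solve pairwise, accumulating the modulus:
  Start with x ≡ 10 (mod 11).
  Combine with x ≡ 3 (mod 4): since gcd(11, 4) = 1, we get a unique residue mod 44.
    Write x = 10 + 11·t and substitute into x ≡ 3 (mod 4): 11·t ≡ 3 − 10 = -7 (mod 4).
    Reduce coefficients mod 4: 3·t ≡ 1 (mod 4).
    The inverse of 3 mod 4 is 3 (since 3·3 = 9 = 2·4 + 1), so t ≡ 3·1 = 3 ≡ 3 (mod 4).
    Then x = 10 + 11·3 = 43, valid modulo lcm(11, 4) = 44: x ≡ 43 (mod 44).
  Combine with x ≡ 5 (mod 13): since gcd(44, 13) = 1, we get a unique residue mod 572.
    Write x = 43 + 44·t and substitute into x ≡ 5 (mod 13): 44·t ≡ 5 − 43 = -38 (mod 13).
    Reduce coefficients mod 13: 5·t ≡ 1 (mod 13).
    The inverse of 5 mod 13 is 8 (since 5·8 = 40 = 3·13 + 1), so t ≡ 8·1 = 8 ≡ 8 (mod 13).
    Then x = 43 + 44·8 = 395, valid modulo lcm(44, 13) = 572: x ≡ 395 (mod 572).
Verify: 395 mod 11 = 10 ✓, 395 mod 4 = 3 ✓, 395 mod 13 = 5 ✓.

x ≡ 395 (mod 572).


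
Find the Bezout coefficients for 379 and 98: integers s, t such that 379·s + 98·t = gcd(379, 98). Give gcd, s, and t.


Euclidean algorithm on (379, 98) — divide until remainder is 0:
  379 = 3 · 98 + 85
  98 = 1 · 85 + 13
  85 = 6 · 13 + 7
  13 = 1 · 7 + 6
  7 = 1 · 6 + 1
  6 = 6 · 1 + 0
gcd(379, 98) = 1.
Track Bezout coefficients alongside the remainders: start with r₀ = 379 = a·1 + b·0 (s = 1, t = 0) and r₁ = 98 = a·0 + b·1 (s = 0, t = 1); each new remainder r_{k+1} = r_{k-1} − q_k·r_k inherits s_{k+1} = s_{k-1} − q_k·s_k, t_{k+1} = t_{k-1} − q_k·t_k, so r_k = a·s_k + b·t_k at every step:
  q = 3: r = 85, s = 1 − 3·0 = 1, t = 0 − 3·1 = -3  (check: 379·1 + 98·(-3) = 85)
  q = 1: r = 13, s = 0 − 1·1 = -1, t = 1 − 1·(-3) = 4  (check: 379·(-1) + 98·4 = 13)
  q = 6: r = 7, s = 1 − 6·(-1) = 7, t = -3 − 6·4 = -27  (check: 379·7 + 98·(-27) = 7)
  q = 1: r = 6, s = -1 − 1·7 = -8, t = 4 − 1·(-27) = 31  (check: 379·(-8) + 98·31 = 6)
  q = 1: r = 1, s = 7 − 1·(-8) = 15, t = -27 − 1·31 = -58  (check: 379·15 + 98·(-58) = 1)
The row with r = 1 (the gcd) gives the Bezout coefficients s = 15, t = -58.
Result: 379 · (15) + 98 · (-58) = 1.

gcd(379, 98) = 1; s = 15, t = -58 (check: 379·15 + 98·(-58) = 1).


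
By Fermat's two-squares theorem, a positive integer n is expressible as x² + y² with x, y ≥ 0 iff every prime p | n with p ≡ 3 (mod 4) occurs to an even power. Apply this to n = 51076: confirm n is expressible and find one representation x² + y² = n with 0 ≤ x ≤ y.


Step 1: Factor n = 51076 = 2^2 · 113^2.
Step 2: Check the mod-4 condition on each prime factor: 2 = 2 (special); 113 ≡ 1 (mod 4), exponent 2.
All primes ≡ 3 (mod 4) appear to even exponent (or don't appear), so by the two-squares theorem n IS expressible as a sum of two squares.
Step 3: Build a representation. Group n = k² · m with k = 2 and m = 113 · 113 = 12769 (a product of primes ≡ 1 (mod 4)); a representation of m scales to one of n via (k·x)² + (k·y)² = k²(x² + y²). Each prime p ≡ 1 (mod 4) is itself a sum of two squares; find a² by testing p − a² for a perfect square:
  113: 113 − 1² = 112, 113 − 2² = 109, 113 − 3² = 104, 113 − 4² = 97, 113 − 5² = 88, 113 − 6² = 77, 113 − 7² = 64 = 8² ⇒ 113 = 7² + 8².
  Combine using the Brahmagupta–Fibonacci identity (a² + b²)(c² + d²) = (ac − bd)² + (ad + bc)² = (ac + bd)² + (ad − bc)²:
  113 · 113 = 12769: from (7² + 8²)(7² + 8²), take (7·7 − 8·8, 7·8 + 8·7) = (49 − 64, 56 + 56) = (-15, 112); dropping signs (only squares matter) gives (15, 112); check 15² + 112² = 225 + 12544 = 12769 ✓.
  Scale by k = 2: (2·15, 2·112) = (30, 224).
Step 4: Order so x ≤ y and verify: 30² + 224² = 900 + 50176 = 51076 = n. ✓

n = 51076 = 30² + 224² (one valid representation with x ≤ y).


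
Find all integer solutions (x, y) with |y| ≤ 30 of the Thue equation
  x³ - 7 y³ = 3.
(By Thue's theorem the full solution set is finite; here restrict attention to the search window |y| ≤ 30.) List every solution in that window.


The equation is x³ - 7y³ = 3. For fixed y, x³ = 7·y³ + 3, so a solution requires the RHS to be a perfect cube.
Strategy: iterate y from -30 to 30, compute RHS = 7·y³ + 3, and check whether it is a (positive or negative) perfect cube.
Check small values of y:
  y = 0: RHS = 3 is not a perfect cube.
  y = 1: RHS = 10 is not a perfect cube.
  y = -1: RHS = -4 is not a perfect cube.
  y = 2: RHS = 59 is not a perfect cube.
  y = -2: RHS = -53 is not a perfect cube.
  y = 3: RHS = 192 is not a perfect cube.
  y = -3: RHS = -186 is not a perfect cube.
Continuing the search up to |y| = 30 finds no solutions either.
No (x, y) in the scanned range satisfies the equation.

No integer solutions with |y| ≤ 30.


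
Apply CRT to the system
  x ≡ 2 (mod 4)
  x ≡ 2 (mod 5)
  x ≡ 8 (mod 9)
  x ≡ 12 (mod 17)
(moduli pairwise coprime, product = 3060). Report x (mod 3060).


Product of moduli M = 4 · 5 · 9 · 17 = 3060.
Merge one congruence at a time:
  Start: x ≡ 2 (mod 4).
  Combine with x ≡ 2 (mod 5); new modulus lcm = 20.
    Write x = 2 + 4·t and substitute into x ≡ 2 (mod 5): 4·t ≡ 2 − 2 = 0 (mod 5).
    The inverse of 4 mod 5 is 4 (since 4·4 = 16 = 3·5 + 1), so t ≡ 4·0 = 0 ≡ 0 (mod 5).
    Then x = 2 + 4·0 = 2, valid modulo lcm(4, 5) = 20: x ≡ 2 (mod 20).
  Combine with x ≡ 8 (mod 9); new modulus lcm = 180.
    Write x = 2 + 20·t and substitute into x ≡ 8 (mod 9): 20·t ≡ 8 − 2 = 6 (mod 9).
    Reduce coefficients mod 9: 2·t ≡ 6 (mod 9).
    The inverse of 2 mod 9 is 5 (since 2·5 = 10 = 1·9 + 1), so t ≡ 5·6 = 30 ≡ 3 (mod 9).
    Then x = 2 + 20·3 = 62, valid modulo lcm(20, 9) = 180: x ≡ 62 (mod 180).
  Combine with x ≡ 12 (mod 17); new modulus lcm = 3060.
    Write x = 62 + 180·t and substitute into x ≡ 12 (mod 17): 180·t ≡ 12 − 62 = -50 (mod 17).
    Reduce coefficients mod 17: 10·t ≡ 1 (mod 17).
    The inverse of 10 mod 17 is 12 (since 10·12 = 120 = 7·17 + 1), so t ≡ 12·1 = 12 ≡ 12 (mod 17).
    Then x = 62 + 180·12 = 2222, valid modulo lcm(180, 17) = 3060: x ≡ 2222 (mod 3060).
Verify against each original: 2222 mod 4 = 2, 2222 mod 5 = 2, 2222 mod 9 = 8, 2222 mod 17 = 12.

x ≡ 2222 (mod 3060).


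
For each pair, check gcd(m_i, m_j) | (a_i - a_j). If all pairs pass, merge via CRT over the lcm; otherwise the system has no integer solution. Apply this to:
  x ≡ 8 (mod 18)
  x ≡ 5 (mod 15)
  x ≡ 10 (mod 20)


Moduli 18, 15, 20 are not pairwise coprime, so CRT works modulo lcm(m_i) when all pairwise compatibility conditions hold.
Pairwise compatibility: gcd(m_i, m_j) must divide a_i - a_j for every pair.
Merge one congruence at a time:
  Start: x ≡ 8 (mod 18).
  Combine with x ≡ 5 (mod 15): gcd(18, 15) = 3; 5 - 8 = -3, which IS divisible by 3, so compatible.
    Write x = 8 + 18·t and substitute into x ≡ 5 (mod 15): 18·t ≡ 5 − 8 = -3 (mod 15).
    Divide the congruence (and modulus) by g = 3: 6·t ≡ -1 (mod 5).
    Reduce coefficients mod 5: 1·t ≡ 4 (mod 5).
    So t ≡ 4 (mod 5).
    Then x = 8 + 18·4 = 80, valid modulo lcm(18, 15) = 90: x ≡ 80 (mod 90).
  Combine with x ≡ 10 (mod 20): gcd(90, 20) = 10; 10 - 80 = -70, which IS divisible by 10, so compatible.
    Write x = 80 + 90·t and substitute into x ≡ 10 (mod 20): 90·t ≡ 10 − 80 = -70 (mod 20).
    Divide the congruence (and modulus) by g = 10: 9·t ≡ -7 (mod 2).
    Reduce coefficients mod 2: 1·t ≡ 1 (mod 2).
    So t ≡ 1 (mod 2).
    Then x = 80 + 90·1 = 170, valid modulo lcm(90, 20) = 180: x ≡ 170 (mod 180).
Verify: 170 mod 18 = 8, 170 mod 15 = 5, 170 mod 20 = 10.

x ≡ 170 (mod 180).


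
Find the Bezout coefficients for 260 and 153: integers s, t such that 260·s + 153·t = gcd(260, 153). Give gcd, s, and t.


Euclidean algorithm on (260, 153) — divide until remainder is 0:
  260 = 1 · 153 + 107
  153 = 1 · 107 + 46
  107 = 2 · 46 + 15
  46 = 3 · 15 + 1
  15 = 15 · 1 + 0
gcd(260, 153) = 1.
Track Bezout coefficients alongside the remainders: start with r₀ = 260 = a·1 + b·0 (s = 1, t = 0) and r₁ = 153 = a·0 + b·1 (s = 0, t = 1); each new remainder r_{k+1} = r_{k-1} − q_k·r_k inherits s_{k+1} = s_{k-1} − q_k·s_k, t_{k+1} = t_{k-1} − q_k·t_k, so r_k = a·s_k + b·t_k at every step:
  q = 1: r = 107, s = 1 − 1·0 = 1, t = 0 − 1·1 = -1  (check: 260·1 + 153·(-1) = 107)
  q = 1: r = 46, s = 0 − 1·1 = -1, t = 1 − 1·(-1) = 2  (check: 260·(-1) + 153·2 = 46)
  q = 2: r = 15, s = 1 − 2·(-1) = 3, t = -1 − 2·2 = -5  (check: 260·3 + 153·(-5) = 15)
  q = 3: r = 1, s = -1 − 3·3 = -10, t = 2 − 3·(-5) = 17  (check: 260·(-10) + 153·17 = 1)
The row with r = 1 (the gcd) gives the Bezout coefficients s = -10, t = 17.
Result: 260 · (-10) + 153 · (17) = 1.

gcd(260, 153) = 1; s = -10, t = 17 (check: 260·(-10) + 153·17 = 1).


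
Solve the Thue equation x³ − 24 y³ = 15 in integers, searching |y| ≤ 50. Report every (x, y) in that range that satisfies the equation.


The equation is x³ - 24y³ = 15. For fixed y, x³ = 24·y³ + 15, so a solution requires the RHS to be a perfect cube.
Strategy: iterate y from -50 to 50, compute RHS = 24·y³ + 15, and check whether it is a (positive or negative) perfect cube.
Check small values of y:
  y = 0: RHS = 15 is not a perfect cube.
  y = 1: RHS = 39 is not a perfect cube.
  y = -1: RHS = -9 is not a perfect cube.
  y = 2: RHS = 207 is not a perfect cube.
  y = -2: RHS = -177 is not a perfect cube.
  y = 3: RHS = 663 is not a perfect cube.
  y = -3: RHS = -633 is not a perfect cube.
Continuing the search up to |y| = 50 finds no solutions either.
No (x, y) in the scanned range satisfies the equation.

No integer solutions with |y| ≤ 50.


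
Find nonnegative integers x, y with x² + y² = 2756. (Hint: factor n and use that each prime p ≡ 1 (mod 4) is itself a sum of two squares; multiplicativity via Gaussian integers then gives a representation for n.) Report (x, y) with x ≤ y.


Step 1: Factor n = 2756 = 2^2 · 13 · 53.
Step 2: Check the mod-4 condition on each prime factor: 2 = 2 (special); 13 ≡ 1 (mod 4), exponent 1; 53 ≡ 1 (mod 4), exponent 1.
All primes ≡ 3 (mod 4) appear to even exponent (or don't appear), so by the two-squares theorem n IS expressible as a sum of two squares.
Step 3: Build a representation. Group n = k² · m with k = 2 and m = 13 · 53 = 689 (a product of primes ≡ 1 (mod 4)); a representation of m scales to one of n via (k·x)² + (k·y)² = k²(x² + y²). Each prime p ≡ 1 (mod 4) is itself a sum of two squares; find a² by testing p − a² for a perfect square:
  13: 13 − 1² = 12, 13 − 2² = 9 = 3² ⇒ 13 = 2² + 3².
  53: 53 − 1² = 52, 53 − 2² = 49 = 7² ⇒ 53 = 2² + 7².
  Combine using the Brahmagupta–Fibonacci identity (a² + b²)(c² + d²) = (ac − bd)² + (ad + bc)² = (ac + bd)² + (ad − bc)²:
  13 · 53 = 689: from (2² + 3²)(2² + 7²), take (2·2 − 3·7, 2·7 + 3·2) = (4 − 21, 14 + 6) = (-17, 20); dropping signs (only squares matter) gives (17, 20); check 17² + 20² = 289 + 400 = 689 ✓.
  Scale by k = 2: (2·17, 2·20) = (34, 40).
Step 4: Order so x ≤ y and verify: 34² + 40² = 1156 + 1600 = 2756 = n. ✓

n = 2756 = 34² + 40² (one valid representation with x ≤ y).


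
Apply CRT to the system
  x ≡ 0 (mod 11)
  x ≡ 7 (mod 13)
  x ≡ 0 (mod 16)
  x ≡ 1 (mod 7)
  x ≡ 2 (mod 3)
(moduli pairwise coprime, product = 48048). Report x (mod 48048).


Product of moduli M = 11 · 13 · 16 · 7 · 3 = 48048.
Merge one congruence at a time:
  Start: x ≡ 0 (mod 11).
  Combine with x ≡ 7 (mod 13); new modulus lcm = 143.
    Write x = 0 + 11·t and substitute into x ≡ 7 (mod 13): 11·t ≡ 7 − 0 = 7 (mod 13).
    The inverse of 11 mod 13 is 6 (since 11·6 = 66 = 5·13 + 1), so t ≡ 6·7 = 42 ≡ 3 (mod 13).
    Then x = 0 + 11·3 = 33, valid modulo lcm(11, 13) = 143: x ≡ 33 (mod 143).
  Combine with x ≡ 0 (mod 16); new modulus lcm = 2288.
    Write x = 33 + 143·t and substitute into x ≡ 0 (mod 16): 143·t ≡ 0 − 33 = -33 (mod 16).
    Reduce coefficients mod 16: 15·t ≡ 15 (mod 16).
    The inverse of 15 mod 16 is 15 (since 15·15 = 225 = 14·16 + 1), so t ≡ 15·15 = 225 ≡ 1 (mod 16).
    Then x = 33 + 143·1 = 176, valid modulo lcm(143, 16) = 2288: x ≡ 176 (mod 2288).
  Combine with x ≡ 1 (mod 7); new modulus lcm = 16016.
    Write x = 176 + 2288·t and substitute into x ≡ 1 (mod 7): 2288·t ≡ 1 − 176 = -175 (mod 7).
    Reduce coefficients mod 7: 6·t ≡ 0 (mod 7).
    The inverse of 6 mod 7 is 6 (since 6·6 = 36 = 5·7 + 1), so t ≡ 6·0 = 0 ≡ 0 (mod 7).
    Then x = 176 + 2288·0 = 176, valid modulo lcm(2288, 7) = 16016: x ≡ 176 (mod 16016).
  Combine with x ≡ 2 (mod 3); new modulus lcm = 48048.
    Write x = 176 + 16016·t and substitute into x ≡ 2 (mod 3): 16016·t ≡ 2 − 176 = -174 (mod 3).
    Reduce coefficients mod 3: 2·t ≡ 0 (mod 3).
    The inverse of 2 mod 3 is 2 (since 2·2 = 4 = 1·3 + 1), so t ≡ 2·0 = 0 ≡ 0 (mod 3).
    Then x = 176 + 16016·0 = 176, valid modulo lcm(16016, 3) = 48048: x ≡ 176 (mod 48048).
Verify against each original: 176 mod 11 = 0, 176 mod 13 = 7, 176 mod 16 = 0, 176 mod 7 = 1, 176 mod 3 = 2.

x ≡ 176 (mod 48048).


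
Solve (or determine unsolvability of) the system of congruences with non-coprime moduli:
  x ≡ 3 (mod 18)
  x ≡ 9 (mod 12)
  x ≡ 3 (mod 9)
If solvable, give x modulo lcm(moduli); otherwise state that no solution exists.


Moduli 18, 12, 9 are not pairwise coprime, so CRT works modulo lcm(m_i) when all pairwise compatibility conditions hold.
Pairwise compatibility: gcd(m_i, m_j) must divide a_i - a_j for every pair.
Merge one congruence at a time:
  Start: x ≡ 3 (mod 18).
  Combine with x ≡ 9 (mod 12): gcd(18, 12) = 6; 9 - 3 = 6, which IS divisible by 6, so compatible.
    Write x = 3 + 18·t and substitute into x ≡ 9 (mod 12): 18·t ≡ 9 − 3 = 6 (mod 12).
    Divide the congruence (and modulus) by g = 6: 3·t ≡ 1 (mod 2).
    Reduce coefficients mod 2: 1·t ≡ 1 (mod 2).
    So t ≡ 1 (mod 2).
    Then x = 3 + 18·1 = 21, valid modulo lcm(18, 12) = 36: x ≡ 21 (mod 36).
  Combine with x ≡ 3 (mod 9): gcd(36, 9) = 9; 3 - 21 = -18, which IS divisible by 9, so compatible.
    Write x = 21 + 36·t and substitute into x ≡ 3 (mod 9): 36·t ≡ 3 − 21 = -18 (mod 9).
    Divide the congruence (and modulus) by g = 9: 4·t ≡ -2 (mod 1).
    Modulo 1 every t works; take t = 0.
    Then x = 21 + 36·0 = 21, valid modulo lcm(36, 9) = 36: x ≡ 21 (mod 36).
Verify: 21 mod 18 = 3, 21 mod 12 = 9, 21 mod 9 = 3.

x ≡ 21 (mod 36).


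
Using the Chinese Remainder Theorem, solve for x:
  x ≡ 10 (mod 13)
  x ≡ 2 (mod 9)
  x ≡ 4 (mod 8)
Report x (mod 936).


Moduli 13, 9, 8 are pairwise coprime; by CRT there is a unique solution modulo M = 13 · 9 · 8 = 936.
Solve pairwise, accumulating the modulus:
  Start with x ≡ 10 (mod 13).
  Combine with x ≡ 2 (mod 9): since gcd(13, 9) = 1, we get a unique residue mod 117.
    Write x = 10 + 13·t and substitute into x ≡ 2 (mod 9): 13·t ≡ 2 − 10 = -8 (mod 9).
    Reduce coefficients mod 9: 4·t ≡ 1 (mod 9).
    The inverse of 4 mod 9 is 7 (since 4·7 = 28 = 3·9 + 1), so t ≡ 7·1 = 7 ≡ 7 (mod 9).
    Then x = 10 + 13·7 = 101, valid modulo lcm(13, 9) = 117: x ≡ 101 (mod 117).
  Combine with x ≡ 4 (mod 8): since gcd(117, 8) = 1, we get a unique residue mod 936.
    Write x = 101 + 117·t and substitute into x ≡ 4 (mod 8): 117·t ≡ 4 − 101 = -97 (mod 8).
    Reduce coefficients mod 8: 5·t ≡ 7 (mod 8).
    The inverse of 5 mod 8 is 5 (since 5·5 = 25 = 3·8 + 1), so t ≡ 5·7 = 35 ≡ 3 (mod 8).
    Then x = 101 + 117·3 = 452, valid modulo lcm(117, 8) = 936: x ≡ 452 (mod 936).
Verify: 452 mod 13 = 10 ✓, 452 mod 9 = 2 ✓, 452 mod 8 = 4 ✓.

x ≡ 452 (mod 936).


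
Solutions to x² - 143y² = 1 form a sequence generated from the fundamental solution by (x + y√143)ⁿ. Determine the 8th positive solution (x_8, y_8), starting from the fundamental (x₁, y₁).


Step 1: Find the fundamental solution (x₁, y₁) of x² - 143y² = 1.
  Expand √143 as a continued fraction. a₀ = ⌊√143⌋ = 11; iterate m_{k+1} = d_k·a_k − m_k, d_{k+1} = (143 − m_{k+1}²)/d_k, a_{k+1} = ⌊(a₀ + m_{k+1})/d_{k+1}⌋ (starting m₀ = 0, d₀ = 1), with convergents p_k = a_k·p_{k-1} + p_{k-2}, q_k = a_k·q_{k-1} + q_{k-2} (p₋₁ = 1, q₋₁ = 0):
  k = 0: a₀ = 11; p₀/q₀ = 11/1; p₀² − 143·q₀² = 121 − 143 = -22.
  k = 1: m = 11, d = 22, a = ⌊(11 + 11)/22⌋ = 1; p/q = (1·11 + 1)/(1·1 + 0) = 12/1; p² − 143·q² = 144 − 143 = 1.
  The first convergent with p² − 143·q² = 1 gives the fundamental solution (x₁, y₁) = (12, 1).
Step 2: Apply the recurrence (x_{n+1}, y_{n+1}) = (x₁x_n + 143y₁y_n, x₁y_n + y₁x_n) repeatedly.
  From (x_1, y_1) = (12, 1): x_2 = 12·12 + 143·1·1 = 287; y_2 = 12·1 + 1·12 = 24.
  From (x_2, y_2) = (287, 24): x_3 = 12·287 + 143·1·24 = 6876; y_3 = 12·24 + 1·287 = 575.
  From (x_3, y_3) = (6876, 575): x_4 = 12·6876 + 143·1·575 = 164737; y_4 = 12·575 + 1·6876 = 13776.
  From (x_4, y_4) = (164737, 13776): x_5 = 12·164737 + 143·1·13776 = 3946812; y_5 = 12·13776 + 1·164737 = 330049.
  From (x_5, y_5) = (3946812, 330049): x_6 = 12·3946812 + 143·1·330049 = 94558751; y_6 = 12·330049 + 1·3946812 = 7907400.
  From (x_6, y_6) = (94558751, 7907400): x_7 = 12·94558751 + 143·1·7907400 = 2265463212; y_7 = 12·7907400 + 1·94558751 = 189447551.
  From (x_7, y_7) = (2265463212, 189447551): x_8 = 12·2265463212 + 143·1·189447551 = 54276558337; y_8 = 12·189447551 + 1·2265463212 = 4538833824.
Step 3: Verify x_8² - 143·y_8² = 2945944784909764205569 - 2945944784909764205568 = 1 (should be 1). ✓

(x_1, y_1) = (12, 1); (x_8, y_8) = (54276558337, 4538833824).
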